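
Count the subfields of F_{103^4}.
F_{103^4} has 3 subfields

The subfields of F_{p^n} are exactly the fields F_{p^d} for d | n (each is the fixed field of the unique index-d subgroup of Gal(F_{p^n}/F_p) ≅ Z/nZ). The divisors of n = 4 are {1, 2, 4}, giving 3 subfields: F_{103^1}, F_{103^2}, F_{103^4}.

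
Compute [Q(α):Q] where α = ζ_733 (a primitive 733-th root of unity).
[Q(α):Q] = 732

The minimal polynomial of ζ_733 over Q is the 733-th cyclotomic polynomial Φ_733(x), which is irreducible over Q and has degree φ(733) = 732. Hence [Q(α):Q] = φ(733) = 732.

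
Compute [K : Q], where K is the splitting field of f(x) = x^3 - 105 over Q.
[K : Q] = 6

The roots of x^3 - 105 are ∛105, ω∛105, ω^2∛105 where ω = e^(2πi/3) is a primitive cube root of unity, so K = Q(∛105, ω). Now [Q(∛105):Q] = 3 (since 105 is not a perfect cube, x^3 - 105 is irreducible) and [Q(ω):Q] = 2. Both 2 and 3 divide [K:Q], and [K:Q] ≤ 3·2 = 6, so [K:Q] = 6. (Equivalently: Q(∛105) ⊂ R but ω ∉ R, so [K : Q(∛105)] = 2.)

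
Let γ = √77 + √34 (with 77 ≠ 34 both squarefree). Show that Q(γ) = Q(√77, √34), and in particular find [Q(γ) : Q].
[Q(γ) : Q] = 4 (equivalently, Q(γ) = Q(√77, √34))

Obviously Q(γ) ⊆ Q(√77, √34), and [Q(√77, √34):Q] = 4 (since 77, 34 are distinct squarefree integers > 1 with 2618 not a perfect square). To show equality we compute the minimal polynomial of γ. From γ = √77 + √34: γ^2 = 77 + 2√(2618) + 34 = 111 + 2√(2618), so γ^2 - 111 = 2√(2618); squaring, (γ^2 - 111)^2 = 4·2618, i.e. γ^4 - 222γ^2 + 12321 - 10472 = 0, i.e. γ^4 - 222γ^2 + 1849 = 0. So γ is a root of x^4 - 222x^2 + 1849. This polynomial is irreducible over Q: it has no rational root (each ±√77 ± √34 is irrational), and any factorization into two quadratics over Q would force √(2618) ∈ Q (pairing opposite roots) or √77, √34 ∈ Q (other pairings), all impossible. Hence [Q(γ):Q] = 4 = [Q(√77, √34):Q], so Q(γ) = Q(√77, √34).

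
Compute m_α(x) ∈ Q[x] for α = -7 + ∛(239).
m_α(x) = x^3 + 21x^2 + 147x + 104

Set β = α + 7 = ∛(239), so β^3 = 239. Then (α + 7)^3 - 239 = 0, i.e. α is a root of g(x) = (x + 7)^3 - 239 = x^3 + 21x^2 + 147x + 104. Since g(x) = h(x + 7) where h(x) = x^3 - 239, and h is irreducible over Q (because 239 is not a perfect cube, so h has no rational root, and a monic cubic with no rational root is irreducible), g is also irreducible (irreducibility is preserved under the substitution x → x + 7). Hence m_α(x) = x^3 + 21x^2 + 147x + 104.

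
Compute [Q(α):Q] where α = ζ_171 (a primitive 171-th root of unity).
[Q(α):Q] = 108

The minimal polynomial of ζ_171 over Q is the 171-th cyclotomic polynomial Φ_171(x), which is irreducible over Q and has degree φ(171) = 108. Hence [Q(α):Q] = φ(171) = 108.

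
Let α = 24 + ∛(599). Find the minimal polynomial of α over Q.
m_α(x) = x^3 - 72x^2 + 1728x - 14423

Set β = α - 24 = ∛(599), so β^3 = 599. Then (α - 24)^3 - 599 = 0, i.e. α is a root of g(x) = (x - 24)^3 - 599 = x^3 - 72x^2 + 1728x - 14423. Since g(x) = h(x - 24) where h(x) = x^3 - 599, and h is irreducible over Q (because 599 is not a perfect cube, so h has no rational root, and a monic cubic with no rational root is irreducible), g is also irreducible (irreducibility is preserved under the substitution x → x - 24). Hence m_α(x) = x^3 - 72x^2 + 1728x - 14423.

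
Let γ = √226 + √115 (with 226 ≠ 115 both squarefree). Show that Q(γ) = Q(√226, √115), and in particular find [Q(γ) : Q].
[Q(γ) : Q] = 4 (equivalently, Q(γ) = Q(√226, √115))

Obviously Q(γ) ⊆ Q(√226, √115), and [Q(√226, √115):Q] = 4 (since 226, 115 are distinct squarefree integers > 1 with 25990 not a perfect square). To show equality we compute the minimal polynomial of γ. From γ = √226 + √115: γ^2 = 226 + 2√(25990) + 115 = 341 + 2√(25990), so γ^2 - 341 = 2√(25990); squaring, (γ^2 - 341)^2 = 4·25990, i.e. γ^4 - 682γ^2 + 116281 - 103960 = 0, i.e. γ^4 - 682γ^2 + 12321 = 0. So γ is a root of x^4 - 682x^2 + 12321. This polynomial is irreducible over Q: it has no rational root (each ±√226 ± √115 is irrational), and any factorization into two quadratics over Q would force √(25990) ∈ Q (pairing opposite roots) or √226, √115 ∈ Q (other pairings), all impossible. Hence [Q(γ):Q] = 4 = [Q(√226, √115):Q], so Q(γ) = Q(√226, √115).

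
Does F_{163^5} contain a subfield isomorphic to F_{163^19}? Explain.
No: F_{163^19} is not a subfield of F_{163^5}

F_{p^m} embeds in F_{p^n} iff m | n. Here 19 ∤ 5 (since 5 = 0·19 + 5 with remainder 5 ≠ 0), so F_{163^19} is not a subfield of F_{163^5}. Equivalently: if it were, the tower law would give 19 = [F_{163^19}:F_163] dividing [F_{163^5}:F_163] = 5, contradiction.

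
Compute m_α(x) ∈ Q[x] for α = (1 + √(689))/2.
m_α(x) = x^2 - x - 172

From 2α - 1 = √(689), squaring gives (2α - 1)^2 = 689, i.e. 4α^2 - 4α + 1 = 689, so α^2 - α + (1 - 689)/4 = 0. Since 689 ≡ 1 (mod 4), (1 - 689)/4 = -172 ∈ Z. The polynomial x^2 - x - 172 has discriminant 1 - 4·(-172) = 689, which is not a perfect square in Q (d = 689 is squarefree and ≠ 1), so x^2 - x - 172 is irreducible over Q. It is the minimal polynomial of α.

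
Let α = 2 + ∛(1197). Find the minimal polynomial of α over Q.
m_α(x) = x^3 - 6x^2 + 12x - 1205

Set β = α - 2 = ∛(1197), so β^3 = 1197. Then (α - 2)^3 - 1197 = 0, i.e. α is a root of g(x) = (x - 2)^3 - 1197 = x^3 - 6x^2 + 12x - 1205. Since g(x) = h(x - 2) where h(x) = x^3 - 1197, and h is irreducible over Q (because 1197 is not a perfect cube, so h has no rational root, and a monic cubic with no rational root is irreducible), g is also irreducible (irreducibility is preserved under the substitution x → x - 2). Hence m_α(x) = x^3 - 6x^2 + 12x - 1205.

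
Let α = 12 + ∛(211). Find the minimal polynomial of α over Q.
m_α(x) = x^3 - 36x^2 + 432x - 1939

Set β = α - 12 = ∛(211), so β^3 = 211. Then (α - 12)^3 - 211 = 0, i.e. α is a root of g(x) = (x - 12)^3 - 211 = x^3 - 36x^2 + 432x - 1939. Since g(x) = h(x - 12) where h(x) = x^3 - 211, and h is irreducible over Q (because 211 is not a perfect cube, so h has no rational root, and a monic cubic with no rational root is irreducible), g is also irreducible (irreducibility is preserved under the substitution x → x - 12). Hence m_α(x) = x^3 - 36x^2 + 432x - 1939.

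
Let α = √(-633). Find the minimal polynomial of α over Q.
m_α(x) = x^2 + 633

α satisfies α^2 + 633 = 0, so x^2 + 633 annihilates α. Since d = -633 is squarefree and ≠ 1, it is not a perfect square in Q, so x^2 + 633 has no rational root and is therefore irreducible over Q (a degree-2 polynomial over a field is irreducible iff it has no root). Hence m_α(x) = x^2 + 633.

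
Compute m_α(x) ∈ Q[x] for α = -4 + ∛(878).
m_α(x) = x^3 + 12x^2 + 48x - 814

Set β = α + 4 = ∛(878), so β^3 = 878. Then (α + 4)^3 - 878 = 0, i.e. α is a root of g(x) = (x + 4)^3 - 878 = x^3 + 12x^2 + 48x - 814. Since g(x) = h(x + 4) where h(x) = x^3 - 878, and h is irreducible over Q (because 878 is not a perfect cube, so h has no rational root, and a monic cubic with no rational root is irreducible), g is also irreducible (irreducibility is preserved under the substitution x → x + 4). Hence m_α(x) = x^3 + 12x^2 + 48x - 814.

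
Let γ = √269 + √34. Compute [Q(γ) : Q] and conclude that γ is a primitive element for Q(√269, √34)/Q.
[Q(γ) : Q] = 4 (equivalently, Q(γ) = Q(√269, √34))

Obviously Q(γ) ⊆ Q(√269, √34), and [Q(√269, √34):Q] = 4 (since 269, 34 are distinct squarefree integers > 1 with 9146 not a perfect square). To show equality we compute the minimal polynomial of γ. From γ = √269 + √34: γ^2 = 269 + 2√(9146) + 34 = 303 + 2√(9146), so γ^2 - 303 = 2√(9146); squaring, (γ^2 - 303)^2 = 4·9146, i.e. γ^4 - 606γ^2 + 91809 - 36584 = 0, i.e. γ^4 - 606γ^2 + 55225 = 0. So γ is a root of x^4 - 606x^2 + 55225. This polynomial is irreducible over Q: it has no rational root (each ±√269 ± √34 is irrational), and any factorization into two quadratics over Q would force √(9146) ∈ Q (pairing opposite roots) or √269, √34 ∈ Q (other pairings), all impossible. Hence [Q(γ):Q] = 4 = [Q(√269, √34):Q], so Q(γ) = Q(√269, √34).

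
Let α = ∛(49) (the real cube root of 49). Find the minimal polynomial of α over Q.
m_α(x) = x^3 - 49

α satisfies α^3 = 49, so x^3 - 49 annihilates α. By the rational root test, a rational root p/q (in lowest terms) of x^3 - 49 would satisfy p^3 = 49 q^3, forcing q = 1 and p^3 = 49; but 49 is not a perfect cube, contradiction. A monic cubic over Q with no rational root is irreducible (any nontrivial factorization would include a linear factor). Hence x^3 - 49 is the minimal polynomial of α, and in particular [Q(α):Q] = 3.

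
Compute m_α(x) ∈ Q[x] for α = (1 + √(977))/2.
m_α(x) = x^2 - x - 244

From 2α - 1 = √(977), squaring gives (2α - 1)^2 = 977, i.e. 4α^2 - 4α + 1 = 977, so α^2 - α + (1 - 977)/4 = 0. Since 977 ≡ 1 (mod 4), (1 - 977)/4 = -244 ∈ Z. The polynomial x^2 - x - 244 has discriminant 1 - 4·(-244) = 977, which is not a perfect square in Q (d = 977 is squarefree and ≠ 1), so x^2 - x - 244 is irreducible over Q. It is the minimal polynomial of α.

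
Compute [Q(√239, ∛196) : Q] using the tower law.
[Q(√239, ∛196) : Q] = 6

Let L = Q(√239, ∛196). Since Q(√239) ⊂ L and [Q(√239):Q] = 2, the tower law gives 2 | [L:Q]. Likewise Q(∛196) ⊂ L with [Q(∛196):Q] = 3 (because 196 is not a perfect cube), so 3 | [L:Q]. As gcd(2,3) = 1, [L:Q] is divisible by 6. Conversely L is generated over Q by √239 and ∛196, so [L:Q] ≤ 2·3 = 6. Therefore [Q(√239, ∛196) : Q] = 6.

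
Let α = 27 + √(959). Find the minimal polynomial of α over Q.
m_α(x) = x^2 - 54x - 230

From α - 27 = √(959), squaring gives (α - 27)^2 = 959, i.e. α^2 - 54α + 729 = 959, so α^2 - 54α - 230 = 0. The discriminant of x^2 - 54x - 230 is (-54)^2 - 4·(-230) = 2916 + 920 = 3836, and 4·(959) is not a perfect square in Q since 959 is squarefree and ≠ 1. Hence x^2 - 54x - 230 is irreducible over Q and is the minimal polynomial of α.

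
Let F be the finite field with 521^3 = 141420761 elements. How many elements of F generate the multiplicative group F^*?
There are φ(141420760) = 50353920 primitive elements

F_q^* is cyclic of order q - 1 = 141420760. A cyclic group of order m has exactly φ(m) generators. Here m = 141420760 = 2^3 · 5 · 13 · 31^2 · 283, so the number of primitive elements is φ(141420760) = 50353920.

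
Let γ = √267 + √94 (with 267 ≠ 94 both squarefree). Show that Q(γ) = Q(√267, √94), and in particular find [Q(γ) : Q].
[Q(γ) : Q] = 4 (equivalently, Q(γ) = Q(√267, √94))

Obviously Q(γ) ⊆ Q(√267, √94), and [Q(√267, √94):Q] = 4 (since 267, 94 are distinct squarefree integers > 1 with 25098 not a perfect square). To show equality we compute the minimal polynomial of γ. From γ = √267 + √94: γ^2 = 267 + 2√(25098) + 94 = 361 + 2√(25098), so γ^2 - 361 = 2√(25098); squaring, (γ^2 - 361)^2 = 4·25098, i.e. γ^4 - 722γ^2 + 130321 - 100392 = 0, i.e. γ^4 - 722γ^2 + 29929 = 0. So γ is a root of x^4 - 722x^2 + 29929. This polynomial is irreducible over Q: it has no rational root (each ±√267 ± √94 is irrational), and any factorization into two quadratics over Q would force √(25098) ∈ Q (pairing opposite roots) or √267, √94 ∈ Q (other pairings), all impossible. Hence [Q(γ):Q] = 4 = [Q(√267, √94):Q], so Q(γ) = Q(√267, √94).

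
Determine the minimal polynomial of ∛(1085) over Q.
m_α(x) = x^3 - 1085

α satisfies α^3 = 1085, so x^3 - 1085 annihilates α. By the rational root test, a rational root p/q (in lowest terms) of x^3 - 1085 would satisfy p^3 = 1085 q^3, forcing q = 1 and p^3 = 1085; but 1085 is not a perfect cube, contradiction. A monic cubic over Q with no rational root is irreducible (any nontrivial factorization would include a linear factor). Hence x^3 - 1085 is the minimal polynomial of α, and in particular [Q(α):Q] = 3.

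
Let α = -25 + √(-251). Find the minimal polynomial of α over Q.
m_α(x) = x^2 + 50x + 876

From α + 25 = √(-251), squaring gives (α + 25)^2 = -251, i.e. α^2 + 50α + 625 = -251, so α^2 + 50α + 876 = 0. The discriminant of x^2 + 50x + 876 is (50)^2 - 4·(876) = 2500 - 3504 = -1004, and 4·(-251) is not a perfect square in Q since -251 is squarefree and ≠ 1. Hence x^2 + 50x + 876 is irreducible over Q and is the minimal polynomial of α.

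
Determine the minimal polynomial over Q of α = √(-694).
m_α(x) = x^2 + 694

α satisfies α^2 + 694 = 0, so x^2 + 694 annihilates α. Since d = -694 is squarefree and ≠ 1, it is not a perfect square in Q, so x^2 + 694 has no rational root and is therefore irreducible over Q (a degree-2 polynomial over a field is irreducible iff it has no root). Hence m_α(x) = x^2 + 694.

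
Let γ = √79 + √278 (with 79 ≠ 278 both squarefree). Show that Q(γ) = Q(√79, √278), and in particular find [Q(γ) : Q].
[Q(γ) : Q] = 4 (equivalently, Q(γ) = Q(√79, √278))

Obviously Q(γ) ⊆ Q(√79, √278), and [Q(√79, √278):Q] = 4 (since 79, 278 are distinct squarefree integers > 1 with 21962 not a perfect square). To show equality we compute the minimal polynomial of γ. From γ = √79 + √278: γ^2 = 79 + 2√(21962) + 278 = 357 + 2√(21962), so γ^2 - 357 = 2√(21962); squaring, (γ^2 - 357)^2 = 4·21962, i.e. γ^4 - 714γ^2 + 127449 - 87848 = 0, i.e. γ^4 - 714γ^2 + 39601 = 0. So γ is a root of x^4 - 714x^2 + 39601. This polynomial is irreducible over Q: it has no rational root (each ±√79 ± √278 is irrational), and any factorization into two quadratics over Q would force √(21962) ∈ Q (pairing opposite roots) or √79, √278 ∈ Q (other pairings), all impossible. Hence [Q(γ):Q] = 4 = [Q(√79, √278):Q], so Q(γ) = Q(√79, √278).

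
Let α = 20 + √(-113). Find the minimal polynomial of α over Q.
m_α(x) = x^2 - 40x + 513

From α - 20 = √(-113), squaring gives (α - 20)^2 = -113, i.e. α^2 - 40α + 400 = -113, so α^2 - 40α + 513 = 0. The discriminant of x^2 - 40x + 513 is (-40)^2 - 4·(513) = 1600 - 2052 = -452, and 4·(-113) is not a perfect square in Q since -113 is squarefree and ≠ 1. Hence x^2 - 40x + 513 is irreducible over Q and is the minimal polynomial of α.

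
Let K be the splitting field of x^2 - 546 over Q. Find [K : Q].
[K : Q] = 2

f(x) = x^2 - 546 factors as (x - √546)(x + √546). The splitting field is K = Q(√546). Since 546 is squarefree and > 1, it is not a perfect square, so x^2 - 546 is irreducible over Q and [Q(√546) : Q] = 2. Hence [K : Q] = 2.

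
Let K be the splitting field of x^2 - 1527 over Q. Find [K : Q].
[K : Q] = 2

f(x) = x^2 - 1527 factors as (x - √1527)(x + √1527). The splitting field is K = Q(√1527). Since 1527 is squarefree and > 1, it is not a perfect square, so x^2 - 1527 is irreducible over Q and [Q(√1527) : Q] = 2. Hence [K : Q] = 2.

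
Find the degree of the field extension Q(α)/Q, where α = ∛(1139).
[Q(α):Q] = 3

The minimal polynomial of α is x^3 - 1139, irreducible over Q since 1139 is not a perfect cube (so x^3 - 1139 has no rational root). Hence [Q(α):Q] = deg(m_α) = 3.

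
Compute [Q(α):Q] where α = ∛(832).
[Q(α):Q] = 3

The minimal polynomial of α is x^3 - 832, irreducible over Q since 832 is not a perfect cube (so x^3 - 832 has no rational root). Hence [Q(α):Q] = deg(m_α) = 3.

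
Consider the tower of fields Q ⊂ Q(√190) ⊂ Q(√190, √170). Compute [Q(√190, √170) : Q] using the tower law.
[Q(√190, √170) : Q] = 4

[Q(√190):Q] = 2 (min poly x^2 - 190, irreducible since 190 is squarefree > 1). For the top step, suppose √170 ∈ Q(√190), say √170 = c + d√190 with c, d ∈ Q. Squaring: 170 = c^2 + 190d^2 + 2cd√190. Since √190 ∉ Q this forces 2cd = 0. If d = 0 then √170 = c ∈ Q, contradicting 170 squarefree > 1. If c = 0 then 170 = 190d^2, so 190·170 = (190d)^2 is a perfect square in Q — but 190·170 = 32300 is not a perfect square (since 190 and 170 are distinct squarefree integers). Contradiction. Hence √170 ∉ Q(√190), so x^2 - 170 stays irreducible over Q(√190) and [Q(√190, √170) : Q(√190)] = 2. By the tower law, [Q(√190, √170) : Q] = 2 · 2 = 4.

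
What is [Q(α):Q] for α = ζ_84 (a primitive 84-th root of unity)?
[Q(α):Q] = 24

The minimal polynomial of ζ_84 over Q is the 84-th cyclotomic polynomial Φ_84(x), which is irreducible over Q and has degree φ(84) = 24. Hence [Q(α):Q] = φ(84) = 24.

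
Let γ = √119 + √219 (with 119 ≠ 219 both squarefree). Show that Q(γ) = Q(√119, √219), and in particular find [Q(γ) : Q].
[Q(γ) : Q] = 4 (equivalently, Q(γ) = Q(√119, √219))

Obviously Q(γ) ⊆ Q(√119, √219), and [Q(√119, √219):Q] = 4 (since 119, 219 are distinct squarefree integers > 1 with 26061 not a perfect square). To show equality we compute the minimal polynomial of γ. From γ = √119 + √219: γ^2 = 119 + 2√(26061) + 219 = 338 + 2√(26061), so γ^2 - 338 = 2√(26061); squaring, (γ^2 - 338)^2 = 4·26061, i.e. γ^4 - 676γ^2 + 114244 - 104244 = 0, i.e. γ^4 - 676γ^2 + 10000 = 0. So γ is a root of x^4 - 676x^2 + 10000. This polynomial is irreducible over Q: it has no rational root (each ±√119 ± √219 is irrational), and any factorization into two quadratics over Q would force √(26061) ∈ Q (pairing opposite roots) or √119, √219 ∈ Q (other pairings), all impossible. Hence [Q(γ):Q] = 4 = [Q(√119, √219):Q], so Q(γ) = Q(√119, √219).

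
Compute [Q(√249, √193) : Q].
[Q(√249, √193) : Q] = 4

[Q(√249):Q] = 2 (min poly x^2 - 249, irreducible since 249 is squarefree > 1). For the top step, suppose √193 ∈ Q(√249), say √193 = c + d√249 with c, d ∈ Q. Squaring: 193 = c^2 + 249d^2 + 2cd√249. Since √249 ∉ Q this forces 2cd = 0. If d = 0 then √193 = c ∈ Q, contradicting 193 squarefree > 1. If c = 0 then 193 = 249d^2, so 249·193 = (249d)^2 is a perfect square in Q — but 249·193 = 48057 is not a perfect square (since 249 and 193 are distinct squarefree integers). Contradiction. Hence √193 ∉ Q(√249), so x^2 - 193 stays irreducible over Q(√249) and [Q(√249, √193) : Q(√249)] = 2. By the tower law, [Q(√249, √193) : Q] = 2 · 2 = 4.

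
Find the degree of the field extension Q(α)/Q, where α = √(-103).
[Q(α):Q] = 2

[Q(α):Q] equals the degree of the minimal polynomial of α. Here α^2 = -103 and x^2 + 103 is irreducible (d = -103 is squarefree, ≠ 1, hence not a square), so deg(m_α) = 2. Thus [Q(α):Q] = 2.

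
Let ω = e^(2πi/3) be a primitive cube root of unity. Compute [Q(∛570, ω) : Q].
[Q(∛570, ω) : Q] = 6

[Q(∛570):Q] = 3 (min poly x^3 - 570, irreducible since 570 is not a perfect cube). [Q(ω):Q] = 2 (min poly x^2 + x + 1). Since Q(∛570) ⊂ R and ω ∉ R, we have ω ∉ Q(∛570), so x^2 + x + 1 remains irreducible over Q(∛570) and [Q(∛570, ω) : Q(∛570)] = 2. By the tower law, [Q(∛570, ω) : Q] = 3 · 2 = 6. (In fact Q(∛570, ω) is the splitting field of x^3 - 570 over Q.)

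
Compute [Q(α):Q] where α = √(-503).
[Q(α):Q] = 2

[Q(α):Q] equals the degree of the minimal polynomial of α. Here α^2 = -503 and x^2 + 503 is irreducible (d = -503 is squarefree, ≠ 1, hence not a square), so deg(m_α) = 2. Thus [Q(α):Q] = 2.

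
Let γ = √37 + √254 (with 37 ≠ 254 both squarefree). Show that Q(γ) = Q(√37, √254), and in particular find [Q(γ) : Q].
[Q(γ) : Q] = 4 (equivalently, Q(γ) = Q(√37, √254))

Obviously Q(γ) ⊆ Q(√37, √254), and [Q(√37, √254):Q] = 4 (since 37, 254 are distinct squarefree integers > 1 with 9398 not a perfect square). To show equality we compute the minimal polynomial of γ. From γ = √37 + √254: γ^2 = 37 + 2√(9398) + 254 = 291 + 2√(9398), so γ^2 - 291 = 2√(9398); squaring, (γ^2 - 291)^2 = 4·9398, i.e. γ^4 - 582γ^2 + 84681 - 37592 = 0, i.e. γ^4 - 582γ^2 + 47089 = 0. So γ is a root of x^4 - 582x^2 + 47089. This polynomial is irreducible over Q: it has no rational root (each ±√37 ± √254 is irrational), and any factorization into two quadratics over Q would force √(9398) ∈ Q (pairing opposite roots) or √37, √254 ∈ Q (other pairings), all impossible. Hence [Q(γ):Q] = 4 = [Q(√37, √254):Q], so Q(γ) = Q(√37, √254).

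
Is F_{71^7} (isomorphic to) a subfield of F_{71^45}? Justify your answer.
No: F_{71^7} is not a subfield of F_{71^45}

F_{p^m} embeds in F_{p^n} iff m | n. Here 7 ∤ 45 (since 45 = 6·7 + 3 with remainder 3 ≠ 0), so F_{71^7} is not a subfield of F_{71^45}. Equivalently: if it were, the tower law would give 7 = [F_{71^7}:F_71] dividing [F_{71^45}:F_71] = 45, contradiction.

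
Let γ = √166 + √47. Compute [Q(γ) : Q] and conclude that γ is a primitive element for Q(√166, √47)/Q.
[Q(γ) : Q] = 4 (equivalently, Q(γ) = Q(√166, √47))

Obviously Q(γ) ⊆ Q(√166, √47), and [Q(√166, √47):Q] = 4 (since 166, 47 are distinct squarefree integers > 1 with 7802 not a perfect square). To show equality we compute the minimal polynomial of γ. From γ = √166 + √47: γ^2 = 166 + 2√(7802) + 47 = 213 + 2√(7802), so γ^2 - 213 = 2√(7802); squaring, (γ^2 - 213)^2 = 4·7802, i.e. γ^4 - 426γ^2 + 45369 - 31208 = 0, i.e. γ^4 - 426γ^2 + 14161 = 0. So γ is a root of x^4 - 426x^2 + 14161. This polynomial is irreducible over Q: it has no rational root (each ±√166 ± √47 is irrational), and any factorization into two quadratics over Q would force √(7802) ∈ Q (pairing opposite roots) or √166, √47 ∈ Q (other pairings), all impossible. Hence [Q(γ):Q] = 4 = [Q(√166, √47):Q], so Q(γ) = Q(√166, √47).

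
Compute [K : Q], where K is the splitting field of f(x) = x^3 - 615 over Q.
[K : Q] = 6

The roots of x^3 - 615 are ∛615, ω∛615, ω^2∛615 where ω = e^(2πi/3) is a primitive cube root of unity, so K = Q(∛615, ω). Now [Q(∛615):Q] = 3 (since 615 is not a perfect cube, x^3 - 615 is irreducible) and [Q(ω):Q] = 2. Both 2 and 3 divide [K:Q], and [K:Q] ≤ 3·2 = 6, so [K:Q] = 6. (Equivalently: Q(∛615) ⊂ R but ω ∉ R, so [K : Q(∛615)] = 2.)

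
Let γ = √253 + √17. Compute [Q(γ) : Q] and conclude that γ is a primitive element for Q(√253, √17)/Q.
[Q(γ) : Q] = 4 (equivalently, Q(γ) = Q(√253, √17))

Obviously Q(γ) ⊆ Q(√253, √17), and [Q(√253, √17):Q] = 4 (since 253, 17 are distinct squarefree integers > 1 with 4301 not a perfect square). To show equality we compute the minimal polynomial of γ. From γ = √253 + √17: γ^2 = 253 + 2√(4301) + 17 = 270 + 2√(4301), so γ^2 - 270 = 2√(4301); squaring, (γ^2 - 270)^2 = 4·4301, i.e. γ^4 - 540γ^2 + 72900 - 17204 = 0, i.e. γ^4 - 540γ^2 + 55696 = 0. So γ is a root of x^4 - 540x^2 + 55696. This polynomial is irreducible over Q: it has no rational root (each ±√253 ± √17 is irrational), and any factorization into two quadratics over Q would force √(4301) ∈ Q (pairing opposite roots) or √253, √17 ∈ Q (other pairings), all impossible. Hence [Q(γ):Q] = 4 = [Q(√253, √17):Q], so Q(γ) = Q(√253, √17).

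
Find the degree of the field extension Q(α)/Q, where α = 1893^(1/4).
[Q(α):Q] = 4

α is a root of x^4 - 1893. By Eisenstein's criterion at the prime p = 3 (which divides the constant term 1893 but p^2 = 9 does not, since 1893 is squarefree), x^4 - 1893 is irreducible over Q. Hence [Q(α):Q] = 4.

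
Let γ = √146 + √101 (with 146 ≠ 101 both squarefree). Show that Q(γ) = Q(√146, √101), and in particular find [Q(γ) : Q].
[Q(γ) : Q] = 4 (equivalently, Q(γ) = Q(√146, √101))

Obviously Q(γ) ⊆ Q(√146, √101), and [Q(√146, √101):Q] = 4 (since 146, 101 are distinct squarefree integers > 1 with 14746 not a perfect square). To show equality we compute the minimal polynomial of γ. From γ = √146 + √101: γ^2 = 146 + 2√(14746) + 101 = 247 + 2√(14746), so γ^2 - 247 = 2√(14746); squaring, (γ^2 - 247)^2 = 4·14746, i.e. γ^4 - 494γ^2 + 61009 - 58984 = 0, i.e. γ^4 - 494γ^2 + 2025 = 0. So γ is a root of x^4 - 494x^2 + 2025. This polynomial is irreducible over Q: it has no rational root (each ±√146 ± √101 is irrational), and any factorization into two quadratics over Q would force √(14746) ∈ Q (pairing opposite roots) or √146, √101 ∈ Q (other pairings), all impossible. Hence [Q(γ):Q] = 4 = [Q(√146, √101):Q], so Q(γ) = Q(√146, √101).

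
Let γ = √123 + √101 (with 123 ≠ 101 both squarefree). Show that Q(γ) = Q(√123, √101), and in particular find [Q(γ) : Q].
[Q(γ) : Q] = 4 (equivalently, Q(γ) = Q(√123, √101))

Obviously Q(γ) ⊆ Q(√123, √101), and [Q(√123, √101):Q] = 4 (since 123, 101 are distinct squarefree integers > 1 with 12423 not a perfect square). To show equality we compute the minimal polynomial of γ. From γ = √123 + √101: γ^2 = 123 + 2√(12423) + 101 = 224 + 2√(12423), so γ^2 - 224 = 2√(12423); squaring, (γ^2 - 224)^2 = 4·12423, i.e. γ^4 - 448γ^2 + 50176 - 49692 = 0, i.e. γ^4 - 448γ^2 + 484 = 0. So γ is a root of x^4 - 448x^2 + 484. This polynomial is irreducible over Q: it has no rational root (each ±√123 ± √101 is irrational), and any factorization into two quadratics over Q would force √(12423) ∈ Q (pairing opposite roots) or √123, √101 ∈ Q (other pairings), all impossible. Hence [Q(γ):Q] = 4 = [Q(√123, √101):Q], so Q(γ) = Q(√123, √101).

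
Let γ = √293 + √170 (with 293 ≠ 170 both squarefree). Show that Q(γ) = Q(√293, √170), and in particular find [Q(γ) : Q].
[Q(γ) : Q] = 4 (equivalently, Q(γ) = Q(√293, √170))

Obviously Q(γ) ⊆ Q(√293, √170), and [Q(√293, √170):Q] = 4 (since 293, 170 are distinct squarefree integers > 1 with 49810 not a perfect square). To show equality we compute the minimal polynomial of γ. From γ = √293 + √170: γ^2 = 293 + 2√(49810) + 170 = 463 + 2√(49810), so γ^2 - 463 = 2√(49810); squaring, (γ^2 - 463)^2 = 4·49810, i.e. γ^4 - 926γ^2 + 214369 - 199240 = 0, i.e. γ^4 - 926γ^2 + 15129 = 0. So γ is a root of x^4 - 926x^2 + 15129. This polynomial is irreducible over Q: it has no rational root (each ±√293 ± √170 is irrational), and any factorization into two quadratics over Q would force √(49810) ∈ Q (pairing opposite roots) or √293, √170 ∈ Q (other pairings), all impossible. Hence [Q(γ):Q] = 4 = [Q(√293, √170):Q], so Q(γ) = Q(√293, √170).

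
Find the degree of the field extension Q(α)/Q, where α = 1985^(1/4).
[Q(α):Q] = 4

α is a root of x^4 - 1985. By Eisenstein's criterion at the prime p = 5 (which divides the constant term 1985 but p^2 = 25 does not, since 1985 is squarefree), x^4 - 1985 is irreducible over Q. Hence [Q(α):Q] = 4.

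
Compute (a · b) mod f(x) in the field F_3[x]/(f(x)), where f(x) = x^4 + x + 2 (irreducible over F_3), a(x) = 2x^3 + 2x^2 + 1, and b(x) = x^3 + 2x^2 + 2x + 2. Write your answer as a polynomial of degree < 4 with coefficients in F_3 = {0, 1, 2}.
a · b ≡ x^3 + 2x^2 + 1 (mod f(x))

Multiply in F_3[x]: a(x)·b(x) = (2x^3 + 2x^2 + 1)·(x^3 + 2x^2 + 2x + 2) = 2x^6 + 2x^4 + 2x + 2. This has degree ≥ 4, so divide by f(x) over F_3: 2x^6 + 2x^4 + 2x + 2 = (2x^2 + 2)·(x^4 + x + 2) + (x^3 + 2x^2 + 1). Hence a·b ≡ x^3 + 2x^2 + 1 (mod f). (F_3[x]/(f) is a field with 3^4 = 81 elements since f is irreducible of degree 4.)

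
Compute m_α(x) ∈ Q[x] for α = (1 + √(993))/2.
m_α(x) = x^2 - x - 248

From 2α - 1 = √(993), squaring gives (2α - 1)^2 = 993, i.e. 4α^2 - 4α + 1 = 993, so α^2 - α + (1 - 993)/4 = 0. Since 993 ≡ 1 (mod 4), (1 - 993)/4 = -248 ∈ Z. The polynomial x^2 - x - 248 has discriminant 1 - 4·(-248) = 993, which is not a perfect square in Q (d = 993 is squarefree and ≠ 1), so x^2 - x - 248 is irreducible over Q. It is the minimal polynomial of α.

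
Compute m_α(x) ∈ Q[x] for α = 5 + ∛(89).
m_α(x) = x^3 - 15x^2 + 75x - 214

Set β = α - 5 = ∛(89), so β^3 = 89. Then (α - 5)^3 - 89 = 0, i.e. α is a root of g(x) = (x - 5)^3 - 89 = x^3 - 15x^2 + 75x - 214. Since g(x) = h(x - 5) where h(x) = x^3 - 89, and h is irreducible over Q (because 89 is not a perfect cube, so h has no rational root, and a monic cubic with no rational root is irreducible), g is also irreducible (irreducibility is preserved under the substitution x → x - 5). Hence m_α(x) = x^3 - 15x^2 + 75x - 214.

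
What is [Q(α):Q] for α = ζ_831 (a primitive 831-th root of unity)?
[Q(α):Q] = 552

The minimal polynomial of ζ_831 over Q is the 831-th cyclotomic polynomial Φ_831(x), which is irreducible over Q and has degree φ(831) = 552. Hence [Q(α):Q] = φ(831) = 552.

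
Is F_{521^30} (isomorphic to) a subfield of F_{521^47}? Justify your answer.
No: F_{521^30} is not a subfield of F_{521^47}

F_{p^m} embeds in F_{p^n} iff m | n. Here 30 ∤ 47 (since 47 = 1·30 + 17 with remainder 17 ≠ 0), so F_{521^30} is not a subfield of F_{521^47}. Equivalently: if it were, the tower law would give 30 = [F_{521^30}:F_521] dividing [F_{521^47}:F_521] = 47, contradiction.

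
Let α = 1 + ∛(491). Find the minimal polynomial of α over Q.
m_α(x) = x^3 - 3x^2 + 3x - 492

Set β = α - 1 = ∛(491), so β^3 = 491. Then (α - 1)^3 - 491 = 0, i.e. α is a root of g(x) = (x - 1)^3 - 491 = x^3 - 3x^2 + 3x - 492. Since g(x) = h(x - 1) where h(x) = x^3 - 491, and h is irreducible over Q (because 491 is not a perfect cube, so h has no rational root, and a monic cubic with no rational root is irreducible), g is also irreducible (irreducibility is preserved under the substitution x → x - 1). Hence m_α(x) = x^3 - 3x^2 + 3x - 492.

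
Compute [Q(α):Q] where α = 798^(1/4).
[Q(α):Q] = 4

α is a root of x^4 - 798. By Eisenstein's criterion at the prime p = 2 (which divides the constant term 798 but p^2 = 4 does not, since 798 is squarefree), x^4 - 798 is irreducible over Q. Hence [Q(α):Q] = 4.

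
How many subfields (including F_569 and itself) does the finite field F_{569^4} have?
F_{569^4} has 3 subfields

The subfields of F_{p^n} are exactly the fields F_{p^d} for d | n (each is the fixed field of the unique index-d subgroup of Gal(F_{p^n}/F_p) ≅ Z/nZ). The divisors of n = 4 are {1, 2, 4}, giving 3 subfields: F_{569^1}, F_{569^2}, F_{569^4}.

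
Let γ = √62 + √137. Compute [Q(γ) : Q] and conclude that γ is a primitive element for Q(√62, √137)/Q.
[Q(γ) : Q] = 4 (equivalently, Q(γ) = Q(√62, √137))

Obviously Q(γ) ⊆ Q(√62, √137), and [Q(√62, √137):Q] = 4 (since 62, 137 are distinct squarefree integers > 1 with 8494 not a perfect square). To show equality we compute the minimal polynomial of γ. From γ = √62 + √137: γ^2 = 62 + 2√(8494) + 137 = 199 + 2√(8494), so γ^2 - 199 = 2√(8494); squaring, (γ^2 - 199)^2 = 4·8494, i.e. γ^4 - 398γ^2 + 39601 - 33976 = 0, i.e. γ^4 - 398γ^2 + 5625 = 0. So γ is a root of x^4 - 398x^2 + 5625. This polynomial is irreducible over Q: it has no rational root (each ±√62 ± √137 is irrational), and any factorization into two quadratics over Q would force √(8494) ∈ Q (pairing opposite roots) or √62, √137 ∈ Q (other pairings), all impossible. Hence [Q(γ):Q] = 4 = [Q(√62, √137):Q], so Q(γ) = Q(√62, √137).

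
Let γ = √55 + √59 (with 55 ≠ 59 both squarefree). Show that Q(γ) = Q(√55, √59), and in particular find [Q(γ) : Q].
[Q(γ) : Q] = 4 (equivalently, Q(γ) = Q(√55, √59))

Obviously Q(γ) ⊆ Q(√55, √59), and [Q(√55, √59):Q] = 4 (since 55, 59 are distinct squarefree integers > 1 with 3245 not a perfect square). To show equality we compute the minimal polynomial of γ. From γ = √55 + √59: γ^2 = 55 + 2√(3245) + 59 = 114 + 2√(3245), so γ^2 - 114 = 2√(3245); squaring, (γ^2 - 114)^2 = 4·3245, i.e. γ^4 - 228γ^2 + 12996 - 12980 = 0, i.e. γ^4 - 228γ^2 + 16 = 0. So γ is a root of x^4 - 228x^2 + 16. This polynomial is irreducible over Q: it has no rational root (each ±√55 ± √59 is irrational), and any factorization into two quadratics over Q would force √(3245) ∈ Q (pairing opposite roots) or √55, √59 ∈ Q (other pairings), all impossible. Hence [Q(γ):Q] = 4 = [Q(√55, √59):Q], so Q(γ) = Q(√55, √59).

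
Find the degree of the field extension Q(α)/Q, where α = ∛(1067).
[Q(α):Q] = 3

The minimal polynomial of α is x^3 - 1067, irreducible over Q since 1067 is not a perfect cube (so x^3 - 1067 has no rational root). Hence [Q(α):Q] = deg(m_α) = 3.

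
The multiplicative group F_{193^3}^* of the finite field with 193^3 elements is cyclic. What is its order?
|F_{193^3}^*| = 7189056

F_{193^3} has 193^3 = 7189057 elements; its multiplicative group consists of all nonzero elements, so |F_{193^3}^*| = 7189057 - 1 = 7189056. (It is cyclic since any finite subgroup of the multiplicative group of a field is cyclic.)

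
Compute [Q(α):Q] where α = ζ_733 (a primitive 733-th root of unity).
[Q(α):Q] = 732

The minimal polynomial of ζ_733 over Q is the 733-th cyclotomic polynomial Φ_733(x), which is irreducible over Q and has degree φ(733) = 732. Hence [Q(α):Q] = φ(733) = 732.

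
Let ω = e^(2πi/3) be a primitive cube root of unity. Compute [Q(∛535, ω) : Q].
[Q(∛535, ω) : Q] = 6

[Q(∛535):Q] = 3 (min poly x^3 - 535, irreducible since 535 is not a perfect cube). [Q(ω):Q] = 2 (min poly x^2 + x + 1). Since Q(∛535) ⊂ R and ω ∉ R, we have ω ∉ Q(∛535), so x^2 + x + 1 remains irreducible over Q(∛535) and [Q(∛535, ω) : Q(∛535)] = 2. By the tower law, [Q(∛535, ω) : Q] = 3 · 2 = 6. (In fact Q(∛535, ω) is the splitting field of x^3 - 535 over Q.)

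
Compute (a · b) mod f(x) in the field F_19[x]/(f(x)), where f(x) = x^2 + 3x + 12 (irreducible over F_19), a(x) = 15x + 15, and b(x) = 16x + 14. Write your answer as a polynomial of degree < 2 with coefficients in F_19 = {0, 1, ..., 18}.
a · b ≡ 15x + 9 (mod f(x))

Multiply in F_19[x]: a(x)·b(x) = (15x + 15)·(16x + 14) = 12x^2 + 13x + 1. This has degree ≥ 2, so divide by f(x) over F_19: 12x^2 + 13x + 1 = (12)·(x^2 + 3x + 12) + (15x + 9). Hence a·b ≡ 15x + 9 (mod f). (F_19[x]/(f) is a field with 19^2 = 361 elements since f is irreducible of degree 2.)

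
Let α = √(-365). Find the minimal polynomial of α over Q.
m_α(x) = x^2 + 365

α satisfies α^2 + 365 = 0, so x^2 + 365 annihilates α. Since d = -365 is squarefree and ≠ 1, it is not a perfect square in Q, so x^2 + 365 has no rational root and is therefore irreducible over Q (a degree-2 polynomial over a field is irreducible iff it has no root). Hence m_α(x) = x^2 + 365.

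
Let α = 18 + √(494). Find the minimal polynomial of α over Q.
m_α(x) = x^2 - 36x - 170

From α - 18 = √(494), squaring gives (α - 18)^2 = 494, i.e. α^2 - 36α + 324 = 494, so α^2 - 36α - 170 = 0. The discriminant of x^2 - 36x - 170 is (-36)^2 - 4·(-170) = 1296 + 680 = 1976, and 4·(494) is not a perfect square in Q since 494 is squarefree and ≠ 1. Hence x^2 - 36x - 170 is irreducible over Q and is the minimal polynomial of α.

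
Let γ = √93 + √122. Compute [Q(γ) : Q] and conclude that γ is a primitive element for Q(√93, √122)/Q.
[Q(γ) : Q] = 4 (equivalently, Q(γ) = Q(√93, √122))

Obviously Q(γ) ⊆ Q(√93, √122), and [Q(√93, √122):Q] = 4 (since 93, 122 are distinct squarefree integers > 1 with 11346 not a perfect square). To show equality we compute the minimal polynomial of γ. From γ = √93 + √122: γ^2 = 93 + 2√(11346) + 122 = 215 + 2√(11346), so γ^2 - 215 = 2√(11346); squaring, (γ^2 - 215)^2 = 4·11346, i.e. γ^4 - 430γ^2 + 46225 - 45384 = 0, i.e. γ^4 - 430γ^2 + 841 = 0. So γ is a root of x^4 - 430x^2 + 841. This polynomial is irreducible over Q: it has no rational root (each ±√93 ± √122 is irrational), and any factorization into two quadratics over Q would force √(11346) ∈ Q (pairing opposite roots) or √93, √122 ∈ Q (other pairings), all impossible. Hence [Q(γ):Q] = 4 = [Q(√93, √122):Q], so Q(γ) = Q(√93, √122).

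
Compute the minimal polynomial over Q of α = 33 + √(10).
m_α(x) = x^2 - 66x + 1079

From α - 33 = √(10), squaring gives (α - 33)^2 = 10, i.e. α^2 - 66α + 1089 = 10, so α^2 - 66α + 1079 = 0. The discriminant of x^2 - 66x + 1079 is (-66)^2 - 4·(1079) = 4356 - 4316 = 40, and 4·(10) is not a perfect square in Q since 10 is squarefree and ≠ 1. Hence x^2 - 66x + 1079 is irreducible over Q and is the minimal polynomial of α.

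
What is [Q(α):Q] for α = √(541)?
[Q(α):Q] = 2

[Q(α):Q] equals the degree of the minimal polynomial of α. Here α^2 = 541 and x^2 - 541 is irreducible (d = 541 is squarefree, ≠ 1, hence not a square), so deg(m_α) = 2. Thus [Q(α):Q] = 2.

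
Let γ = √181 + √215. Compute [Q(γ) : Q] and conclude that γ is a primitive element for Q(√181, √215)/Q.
[Q(γ) : Q] = 4 (equivalently, Q(γ) = Q(√181, √215))

Obviously Q(γ) ⊆ Q(√181, √215), and [Q(√181, √215):Q] = 4 (since 181, 215 are distinct squarefree integers > 1 with 38915 not a perfect square). To show equality we compute the minimal polynomial of γ. From γ = √181 + √215: γ^2 = 181 + 2√(38915) + 215 = 396 + 2√(38915), so γ^2 - 396 = 2√(38915); squaring, (γ^2 - 396)^2 = 4·38915, i.e. γ^4 - 792γ^2 + 156816 - 155660 = 0, i.e. γ^4 - 792γ^2 + 1156 = 0. So γ is a root of x^4 - 792x^2 + 1156. This polynomial is irreducible over Q: it has no rational root (each ±√181 ± √215 is irrational), and any factorization into two quadratics over Q would force √(38915) ∈ Q (pairing opposite roots) or √181, √215 ∈ Q (other pairings), all impossible. Hence [Q(γ):Q] = 4 = [Q(√181, √215):Q], so Q(γ) = Q(√181, √215).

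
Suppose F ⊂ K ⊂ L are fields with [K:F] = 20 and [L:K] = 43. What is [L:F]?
[L:F] = 860

The tower law says that for any tower of field extensions F ⊂ K ⊂ L with finite degrees, [L:F] = [L:K] · [K:F]. Here this gives [L:F] = 43 · 20 = 860.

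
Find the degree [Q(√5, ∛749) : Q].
[Q(√5, ∛749) : Q] = 6

Let L = Q(√5, ∛749). Since Q(√5) ⊂ L and [Q(√5):Q] = 2, the tower law gives 2 | [L:Q]. Likewise Q(∛749) ⊂ L with [Q(∛749):Q] = 3 (because 749 is not a perfect cube), so 3 | [L:Q]. As gcd(2,3) = 1, [L:Q] is divisible by 6. Conversely L is generated over Q by √5 and ∛749, so [L:Q] ≤ 2·3 = 6. Therefore [Q(√5, ∛749) : Q] = 6.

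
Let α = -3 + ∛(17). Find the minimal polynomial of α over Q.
m_α(x) = x^3 + 9x^2 + 27x + 10

Set β = α + 3 = ∛(17), so β^3 = 17. Then (α + 3)^3 - 17 = 0, i.e. α is a root of g(x) = (x + 3)^3 - 17 = x^3 + 9x^2 + 27x + 10. Since g(x) = h(x + 3) where h(x) = x^3 - 17, and h is irreducible over Q (because 17 is not a perfect cube, so h has no rational root, and a monic cubic with no rational root is irreducible), g is also irreducible (irreducibility is preserved under the substitution x → x + 3). Hence m_α(x) = x^3 + 9x^2 + 27x + 10.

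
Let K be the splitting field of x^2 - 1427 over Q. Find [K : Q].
[K : Q] = 2

f(x) = x^2 - 1427 factors as (x - √1427)(x + √1427). The splitting field is K = Q(√1427). Since 1427 is squarefree and > 1, it is not a perfect square, so x^2 - 1427 is irreducible over Q and [Q(√1427) : Q] = 2. Hence [K : Q] = 2.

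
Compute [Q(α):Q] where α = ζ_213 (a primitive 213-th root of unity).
[Q(α):Q] = 140

The minimal polynomial of ζ_213 over Q is the 213-th cyclotomic polynomial Φ_213(x), which is irreducible over Q and has degree φ(213) = 140. Hence [Q(α):Q] = φ(213) = 140.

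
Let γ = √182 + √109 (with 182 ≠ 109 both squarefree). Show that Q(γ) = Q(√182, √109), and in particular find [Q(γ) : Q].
[Q(γ) : Q] = 4 (equivalently, Q(γ) = Q(√182, √109))

Obviously Q(γ) ⊆ Q(√182, √109), and [Q(√182, √109):Q] = 4 (since 182, 109 are distinct squarefree integers > 1 with 19838 not a perfect square). To show equality we compute the minimal polynomial of γ. From γ = √182 + √109: γ^2 = 182 + 2√(19838) + 109 = 291 + 2√(19838), so γ^2 - 291 = 2√(19838); squaring, (γ^2 - 291)^2 = 4·19838, i.e. γ^4 - 582γ^2 + 84681 - 79352 = 0, i.e. γ^4 - 582γ^2 + 5329 = 0. So γ is a root of x^4 - 582x^2 + 5329. This polynomial is irreducible over Q: it has no rational root (each ±√182 ± √109 is irrational), and any factorization into two quadratics over Q would force √(19838) ∈ Q (pairing opposite roots) or √182, √109 ∈ Q (other pairings), all impossible. Hence [Q(γ):Q] = 4 = [Q(√182, √109):Q], so Q(γ) = Q(√182, √109).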